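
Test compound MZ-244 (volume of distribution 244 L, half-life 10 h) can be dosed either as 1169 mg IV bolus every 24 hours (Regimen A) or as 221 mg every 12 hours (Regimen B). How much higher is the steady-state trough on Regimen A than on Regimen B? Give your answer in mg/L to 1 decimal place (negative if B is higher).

0.4 mg/L

Regimen A: f = (1/2)^(24/10) ≈ 0.1895; Cmin,ss = (1169/244)·f/(1−f) ≈ 1.120 mg/L.
Regimen B: f = (1/2)^(12/10) ≈ 0.4353; Cmin,ss = (221/244)·f/(1−f) ≈ 0.698 mg/L.
Difference ≈ 1.120 − 0.698 ≈ 0.422 mg/L.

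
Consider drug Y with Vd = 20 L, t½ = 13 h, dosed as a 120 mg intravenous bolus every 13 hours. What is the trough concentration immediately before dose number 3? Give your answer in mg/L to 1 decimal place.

f = (1/2)^(τ/t½) = (1/2)^(13/13) ≈ 0.5000.
C₀ = D/Vd = 120/20 ≈ 6.000 mg/L.
Before the 3rd dose, 2 doses have been given. Superposition: Cmin = C₀·(f + f²).
≈ 6.000 × (0.5000 + 0.2500) ≈ 6.000 × 0.7500 ≈ 4.500 mg/L.

4.5 mg/L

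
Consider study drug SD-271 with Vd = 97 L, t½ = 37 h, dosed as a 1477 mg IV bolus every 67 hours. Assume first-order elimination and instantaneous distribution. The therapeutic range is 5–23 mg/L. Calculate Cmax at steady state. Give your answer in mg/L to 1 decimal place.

21.3 mg/L

τ/t½ = 67/37 ≈ 1.8108, so fraction remaining f = (1/2)^(67/37) ≈ 0.2850.
At steady state, accumulation factor R = 1/(1 − e^(−kτ)) ≈ 1.3986.
Each bolus raises the concentration by D/Vd = 1477/97 ≈ 15.227 mg/L.
Cmax,ss = C₀/(1 − f) ≈ 15.227/0.7150 ≈ 21.297 mg/L.
Peak 21.3 mg/L vs MTC 23 mg/L: below toxic threshold.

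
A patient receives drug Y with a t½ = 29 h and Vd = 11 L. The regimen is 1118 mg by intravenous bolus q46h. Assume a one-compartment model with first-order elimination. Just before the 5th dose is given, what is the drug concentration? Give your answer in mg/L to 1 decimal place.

f = (1/2)^(τ/t½) = (1/2)^(46/29) ≈ 0.3330.
C₀ = D/Vd = 1118/11 ≈ 101.636 mg/L.
Before the 5th dose, 4 doses have been given. Superposition: Cmin = C₀·(f + f² + … + f^4).
≈ 101.636 × (0.3330 + 0.1109 + 0.0369 + 0.0123) ≈ 101.636 × 0.4931 ≈ 50.117 mg/L.

50.1 mg/L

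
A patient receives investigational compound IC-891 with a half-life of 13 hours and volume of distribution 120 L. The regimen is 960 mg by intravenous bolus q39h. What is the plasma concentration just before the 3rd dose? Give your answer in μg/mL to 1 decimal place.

1.1 μg/mL

f = (1/2)^(τ/t½) = (1/2)^(39/13) ≈ 0.1250.
C₀ = D/Vd = 960/120 ≈ 8.000 μg/mL.
Before the 3rd dose, 2 doses have been given. Superposition: Cmin = C₀·(f + f²).
≈ 8.000 × (0.1250 + 0.0156) ≈ 8.000 × 0.1406 ≈ 1.125 μg/mL.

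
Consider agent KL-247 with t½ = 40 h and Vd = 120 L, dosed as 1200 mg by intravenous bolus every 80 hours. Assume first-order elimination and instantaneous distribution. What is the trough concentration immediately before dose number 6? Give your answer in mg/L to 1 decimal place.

f = (1/2)^(τ/t½) = (1/2)^(80/40) ≈ 0.2500.
C₀ = D/Vd = 1200/120 ≈ 10.000 mg/L.
Before the 6th dose, 5 doses have been given. Superposition: Cmin = C₀·(f + f² + … + f^5).
≈ 10.000 × (0.2500 + 0.0625 + 0.0156 + 0.0039 + 0.0010) ≈ 10.000 × 0.3330 ≈ 3.330 mg/L.

3.3 mg/L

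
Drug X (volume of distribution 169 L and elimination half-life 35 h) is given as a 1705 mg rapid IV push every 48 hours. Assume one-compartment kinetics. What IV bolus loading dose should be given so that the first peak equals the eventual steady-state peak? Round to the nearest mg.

f = (1/2)^(48/35) ≈ 0.386508; accumulation ratio R = 1/(1−f) ≈ 1.63001.
Loading dose to hit Cmax,ss on first dose: D_load = D_maint·R ≈ 1705 × 1.63001 ≈ 2779.17 mg.

2779 mg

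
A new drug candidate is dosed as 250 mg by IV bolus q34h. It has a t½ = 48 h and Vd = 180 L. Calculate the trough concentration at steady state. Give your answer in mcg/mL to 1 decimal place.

k = ln2/t½ = ln2/48 ≈ 0.014441 h⁻¹; fraction remaining f = e^(−kτ) = e^(−0.014441×34) ≈ 0.6120.
Each bolus raises the concentration by D/Vd = 250/180 ≈ 1.389 mcg/mL.
Steady-state trough Cmin,ss = C₀·f/(1−f) ≈ 1.389 × 0.6120/0.3880 ≈ 2.191 mcg/mL.

2.2 mcg/mL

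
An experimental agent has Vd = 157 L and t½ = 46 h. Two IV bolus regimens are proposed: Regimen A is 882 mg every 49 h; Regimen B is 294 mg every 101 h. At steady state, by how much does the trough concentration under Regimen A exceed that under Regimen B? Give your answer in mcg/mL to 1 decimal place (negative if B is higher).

4.6 mcg/mL

Regimen A: f = (1/2)^(49/46) ≈ 0.4779; Cmin,ss = (882/157)·f/(1−f) ≈ 5.142 mcg/mL.
Regimen B: f = (1/2)^(101/46) ≈ 0.2183; Cmin,ss = (294/157)·f/(1−f) ≈ 0.523 mcg/mL.
Difference ≈ 5.142 − 0.523 ≈ 4.619 mcg/mL.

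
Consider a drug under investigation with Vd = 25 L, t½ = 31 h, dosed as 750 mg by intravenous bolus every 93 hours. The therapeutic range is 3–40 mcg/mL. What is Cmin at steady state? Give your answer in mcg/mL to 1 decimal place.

4.3 mcg/mL

τ = 93 h = 3 half-lives, so f = (1/2)^3 = 0.125.
Accumulation ratio R = 1/(1 − f) = 1/0.875 = 8/7.
Single-dose peak C₀ = D/Vd = 750/25 = 30 mcg/mL.
Steady-state peak Cmax,ss = C₀·R = 30 × 8/7 ≈ 34.286 mcg/mL.
Steady-state trough Cmin,ss = Cmax,ss·f ≈ 34.286 × 0.125 ≈ 4.286 mcg/mL.
Trough 4.3 mcg/mL vs MEC 3 mcg/mL: adequate.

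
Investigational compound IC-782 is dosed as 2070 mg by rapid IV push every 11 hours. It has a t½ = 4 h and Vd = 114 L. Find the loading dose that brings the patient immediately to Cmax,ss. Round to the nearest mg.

f = (1/2)^(11/4) ≈ 0.148651; accumulation ratio R = 1/(1−f) ≈ 1.17461.
Loading dose to hit Cmax,ss on first dose: D_load = D_maint·R ≈ 2070 × 1.17461 ≈ 2431.44 mg.

2431 mg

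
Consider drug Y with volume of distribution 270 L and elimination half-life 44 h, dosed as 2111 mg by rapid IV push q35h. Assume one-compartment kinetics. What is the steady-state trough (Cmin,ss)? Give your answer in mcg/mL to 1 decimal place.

k = ln2/t½ = ln2/44 ≈ 0.015753 h⁻¹; fraction remaining f = e^(−kτ) = e^(−0.015753×35) ≈ 0.5762.
Single-dose peak C₀ = D/Vd = 2111/270 ≈ 7.819 mcg/mL.
Steady-state trough Cmin,ss = C₀·f/(1−f) ≈ 7.819 × 0.5762/0.4238 ≈ 10.631 mcg/mL.

10.6 mcg/mL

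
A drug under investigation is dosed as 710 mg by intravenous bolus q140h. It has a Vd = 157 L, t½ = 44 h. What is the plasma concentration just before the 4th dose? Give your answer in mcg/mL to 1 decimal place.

0.6 mcg/mL

f = (1/2)^(τ/t½) = (1/2)^(140/44) ≈ 0.1102.
C₀ = D/Vd = 710/157 ≈ 4.522 mcg/mL.
Before the 4th dose, 3 doses have been given. Superposition: Cmin = C₀·(f + f² + … + f^3).
≈ 4.522 × (0.1102 + 0.0121 + 0.0013) ≈ 4.522 × 0.1236 ≈ 0.559 mcg/mL.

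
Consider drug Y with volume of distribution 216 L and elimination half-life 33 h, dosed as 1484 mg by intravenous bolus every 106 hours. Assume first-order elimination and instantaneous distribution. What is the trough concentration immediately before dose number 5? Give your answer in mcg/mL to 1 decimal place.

f = (1/2)^(τ/t½) = (1/2)^(106/33) ≈ 0.1079.
C₀ = D/Vd = 1484/216 ≈ 6.870 mcg/mL.
Before the 5th dose, 4 doses have been given. Superposition: Cmin = C₀·(f + f² + … + f^4).
≈ 6.870 × (0.1079 + 0.0116 + 0.0013 + 0.0001) ≈ 6.870 × 0.1209 ≈ 0.831 mcg/mL.

0.8 mcg/mL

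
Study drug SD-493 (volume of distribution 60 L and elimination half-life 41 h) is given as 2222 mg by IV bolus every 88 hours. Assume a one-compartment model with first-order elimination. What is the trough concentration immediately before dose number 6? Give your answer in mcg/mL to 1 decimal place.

f = (1/2)^(τ/t½) = (1/2)^(88/41) ≈ 0.2259.
C₀ = D/Vd = 2222/60 ≈ 37.033 mcg/mL.
Before the 6th dose, 5 doses have been given. Superposition: Cmin = C₀·(f + f² + … + f^5).
≈ 37.033 × (0.2259 + 0.0510 + 0.0115 + 0.0026 + 0.0006) ≈ 37.033 × 0.2916 ≈ 10.799 mcg/mL.

10.8 mcg/mL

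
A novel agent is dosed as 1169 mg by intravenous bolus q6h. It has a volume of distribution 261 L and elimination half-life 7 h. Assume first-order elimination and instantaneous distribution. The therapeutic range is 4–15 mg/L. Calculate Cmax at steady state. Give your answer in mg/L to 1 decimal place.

τ/t½ = 6/7 ≈ 0.85714, so fraction remaining f = (1/2)^(6/7) ≈ 0.5520.
At steady state, accumulation factor R = 1/(1 − e^(−kτ)) ≈ 2.2321.
Each bolus raises the concentration by D/Vd = 1169/261 ≈ 4.479 mg/L.
Steady-state peak Cmax,ss = C₀·R ≈ 4.479 × 2.2321 ≈ 9.998 mg/L.
Peak 10.0 mg/L vs MTC 15 mg/L: below toxic threshold.

10.0 mg/L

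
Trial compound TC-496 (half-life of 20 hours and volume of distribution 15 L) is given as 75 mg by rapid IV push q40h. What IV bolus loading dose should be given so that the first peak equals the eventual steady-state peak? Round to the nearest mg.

f = (1/2)^(40/20) ≈ 0.250000; accumulation ratio R = 1/(1−f) ≈ 1.33333.
Loading dose to hit Cmax,ss on first dose: D_load = D_maint·R ≈ 75 × 1.33333 ≈ 100.00 mg.

100 mg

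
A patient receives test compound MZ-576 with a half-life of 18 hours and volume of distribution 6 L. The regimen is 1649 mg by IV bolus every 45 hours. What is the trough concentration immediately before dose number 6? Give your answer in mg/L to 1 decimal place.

59.0 mg/L

f = (1/2)^(τ/t½) = (1/2)^(45/18) ≈ 0.1768.
C₀ = D/Vd = 1649/6 ≈ 274.833 mg/L.
Before the 6th dose, 5 doses have been given. Superposition: Cmin = C₀·(f + f² + … + f^5).
≈ 274.833 × (0.1768 + 0.0313 + 0.0055 + 0.0010 + 0.0002) ≈ 274.833 × 0.2148 ≈ 59.034 mg/L.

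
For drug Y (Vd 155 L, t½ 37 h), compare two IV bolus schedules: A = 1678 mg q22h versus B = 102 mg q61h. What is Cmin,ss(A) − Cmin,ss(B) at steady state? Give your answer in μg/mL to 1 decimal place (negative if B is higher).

20.9 μg/mL

Regimen A: f = (1/2)^(22/37) ≈ 0.6622; Cmin,ss = (1678/155)·f/(1−f) ≈ 21.222 μg/mL.
Regimen B: f = (1/2)^(61/37) ≈ 0.3189; Cmin,ss = (102/155)·f/(1−f) ≈ 0.308 μg/mL.
Difference ≈ 21.222 − 0.308 ≈ 20.914 μg/mL.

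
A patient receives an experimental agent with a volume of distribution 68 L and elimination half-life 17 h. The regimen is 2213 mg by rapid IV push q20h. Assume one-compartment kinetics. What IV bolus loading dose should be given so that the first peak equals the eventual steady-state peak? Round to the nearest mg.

f = (1/2)^(20/17) ≈ 0.442433; accumulation ratio R = 1/(1−f) ≈ 1.79351.
Loading dose to hit Cmax,ss on first dose: D_load = D_maint·R ≈ 2213 × 1.79351 ≈ 3969.04 mg.

3969 mg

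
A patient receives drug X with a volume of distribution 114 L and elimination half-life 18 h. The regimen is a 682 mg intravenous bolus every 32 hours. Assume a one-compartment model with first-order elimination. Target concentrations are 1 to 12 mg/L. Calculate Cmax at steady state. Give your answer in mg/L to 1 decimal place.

8.4 mg/L

τ/t½ = 32/18 ≈ 1.7778, so fraction remaining f = (1/2)^(32/18) ≈ 0.2916.
At steady state, accumulation factor R = 1/(1 − e^(−kτ)) ≈ 1.4116.
Single-dose peak C₀ = D/Vd = 682/114 ≈ 5.982 mg/L.
Cmax,ss = C₀/(1 − f) ≈ 5.982/0.7084 ≈ 8.444 mg/L.
Peak 8.4 mg/L vs MTC 12 mg/L: below toxic threshold.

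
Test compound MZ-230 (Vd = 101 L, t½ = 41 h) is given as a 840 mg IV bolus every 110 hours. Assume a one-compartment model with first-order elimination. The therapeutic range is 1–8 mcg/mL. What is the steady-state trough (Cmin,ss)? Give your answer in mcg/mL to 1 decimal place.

Over one 110-h interval, 110/41 ≈ 2.6829 half-lives elapse, leaving f ≈ 0.1557 of each dose.
Accumulation ratio R = 1/(1 − f) ≈ 1/0.8443 ≈ 1.1844.
Single-dose peak C₀ = D/Vd = 840/101 ≈ 8.317 mcg/mL.
Steady-state peak Cmax,ss = C₀·R ≈ 8.317 × 1.1844 ≈ 9.851 mcg/mL.
Steady-state trough Cmin,ss = Cmax,ss·f ≈ 9.851 × 0.1557 ≈ 1.534 mcg/mL.
Trough 1.5 mcg/mL vs MEC 1 mcg/mL: adequate.

1.5 mcg/mL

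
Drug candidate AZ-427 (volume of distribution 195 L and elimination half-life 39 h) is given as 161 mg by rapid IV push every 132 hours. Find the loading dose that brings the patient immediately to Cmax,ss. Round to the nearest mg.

f = (1/2)^(132/39) ≈ 0.095748; accumulation ratio R = 1/(1−f) ≈ 1.10589.
Loading dose to hit Cmax,ss on first dose: D_load = D_maint·R ≈ 161 × 1.10589 ≈ 178.05 mg.

178 mg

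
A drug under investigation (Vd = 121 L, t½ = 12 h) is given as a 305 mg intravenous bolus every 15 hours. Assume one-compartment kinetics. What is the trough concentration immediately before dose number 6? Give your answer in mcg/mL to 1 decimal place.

1.8 mcg/mL

f = (1/2)^(τ/t½) = (1/2)^(15/12) ≈ 0.4204.
C₀ = D/Vd = 305/121 ≈ 2.521 mcg/mL.
Before the 6th dose, 5 doses have been given. Superposition: Cmin = C₀·(f + f² + … + f^5).
≈ 2.521 × (0.4204 + 0.1767 + 0.0743 + 0.0312 + 0.0131) ≈ 2.521 × 0.7157 ≈ 1.804 mcg/mL.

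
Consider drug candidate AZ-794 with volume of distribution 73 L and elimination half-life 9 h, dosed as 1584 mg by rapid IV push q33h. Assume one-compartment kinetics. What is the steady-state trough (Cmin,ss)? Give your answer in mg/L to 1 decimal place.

Over one 33-h interval, 33/9 ≈ 3.6667 half-lives elapse, leaving f ≈ 0.0787 of each dose.
At steady state, accumulation factor R = 1/(1 − e^(−kτ)) ≈ 1.0854.
Each bolus raises the concentration by D/Vd = 1584/73 ≈ 21.699 mg/L.
Steady-state peak Cmax,ss = C₀·R ≈ 21.699 × 1.0854 ≈ 23.552 mg/L.
One interval later, Cmin,ss = Cmax,ss·e^(−kτ) ≈ 23.552 × 0.0787 ≈ 1.854 mg/L.

1.9 mg/L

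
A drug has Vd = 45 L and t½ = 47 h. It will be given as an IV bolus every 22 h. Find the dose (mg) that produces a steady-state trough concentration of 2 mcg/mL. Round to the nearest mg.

34 mg

τ/t½ = 22/47 ≈ 0.46809, so f = (1/2)^(22/47) ≈ 0.722923.
Cmin,ss = (D/Vd)·f/(1−f), so D = Cmin,ss·Vd·(1−f)/f.
D = 2 × 45 × (1−f)/f ≈ 2 × 45 × 0.38327 ≈ 34.49 mg.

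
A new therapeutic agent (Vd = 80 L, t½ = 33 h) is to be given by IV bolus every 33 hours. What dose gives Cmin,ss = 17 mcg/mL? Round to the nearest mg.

τ/t½ = 33/33 ≈ 1, so f = (1/2)^(33/33) ≈ 0.500000.
Cmin,ss = (D/Vd)·f/(1−f), so D = Cmin,ss·Vd·(1−f)/f.
D = 17 × 80 × (1−f)/f ≈ 17 × 80 × 1.00000 ≈ 1360.00 mg.

1360 mg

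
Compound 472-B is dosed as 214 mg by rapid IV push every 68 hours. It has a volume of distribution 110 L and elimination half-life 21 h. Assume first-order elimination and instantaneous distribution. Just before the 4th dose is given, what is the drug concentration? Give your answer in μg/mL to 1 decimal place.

f = (1/2)^(τ/t½) = (1/2)^(68/21) ≈ 0.1060.
C₀ = D/Vd = 214/110 ≈ 1.945 μg/mL.
Before the 4th dose, 3 doses have been given. Superposition: Cmin = C₀·(f + f² + … + f^3).
≈ 1.945 × (0.1060 + 0.0112 + 0.0012) ≈ 1.945 × 0.1184 ≈ 0.230 μg/mL.

0.2 μg/mL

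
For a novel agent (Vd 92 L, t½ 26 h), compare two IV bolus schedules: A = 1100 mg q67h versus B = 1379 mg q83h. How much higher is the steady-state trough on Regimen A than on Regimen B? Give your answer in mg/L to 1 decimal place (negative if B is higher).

0.6 mg/L

Regimen A: f = (1/2)^(67/26) ≈ 0.1676; Cmin,ss = (1100/92)·f/(1−f) ≈ 2.407 mg/L.
Regimen B: f = (1/2)^(83/26) ≈ 0.1094; Cmin,ss = (1379/92)·f/(1−f) ≈ 1.841 mg/L.
Difference ≈ 2.407 − 1.841 ≈ 0.566 mg/L.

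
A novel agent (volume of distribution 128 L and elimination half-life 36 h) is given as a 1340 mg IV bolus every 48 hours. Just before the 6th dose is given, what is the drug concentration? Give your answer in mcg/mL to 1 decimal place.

6.8 mcg/mL

f = (1/2)^(τ/t½) = (1/2)^(48/36) ≈ 0.3969.
C₀ = D/Vd = 1340/128 ≈ 10.469 mcg/mL.
Before the 6th dose, 5 doses have been given. Superposition: Cmin = C₀·(f + f² + … + f^5).
≈ 10.469 × (0.3969 + 0.1575 + 0.0625 + 0.0248 + 0.0098) ≈ 10.469 × 0.6515 ≈ 6.821 mcg/mL.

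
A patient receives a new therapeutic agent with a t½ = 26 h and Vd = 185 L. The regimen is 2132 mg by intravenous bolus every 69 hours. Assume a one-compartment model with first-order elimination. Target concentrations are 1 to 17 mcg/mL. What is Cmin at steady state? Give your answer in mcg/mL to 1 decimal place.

k = ln2/t½ = ln2/26 ≈ 0.026660 h⁻¹; fraction remaining f = e^(−kτ) = e^(−0.026660×69) ≈ 0.1589.
At steady state, accumulation factor R = 1/(1 − e^(−kτ)) ≈ 1.1889.
Each bolus raises the concentration by D/Vd = 2132/185 ≈ 11.524 mcg/mL.
Cmax,ss = C₀/(1 − f) ≈ 11.524/0.8411 ≈ 13.701 mcg/mL.
One interval later, Cmin,ss = Cmax,ss·e^(−kτ) ≈ 13.701 × 0.1589 ≈ 2.177 mcg/mL.
Trough 2.2 mcg/mL vs MEC 1 mcg/mL: adequate.

2.2 mcg/mL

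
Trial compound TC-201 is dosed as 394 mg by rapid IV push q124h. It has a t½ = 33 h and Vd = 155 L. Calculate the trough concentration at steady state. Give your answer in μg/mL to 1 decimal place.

0.2 μg/mL

Over one 124-h interval, 124/33 ≈ 3.7576 half-lives elapse, leaving f ≈ 0.0739 of each dose.
At steady state, accumulation factor R = 1/(1 − e^(−kτ)) ≈ 1.0798.
Single-dose peak C₀ = D/Vd = 394/155 ≈ 2.542 μg/mL.
Steady-state peak Cmax,ss = C₀·R ≈ 2.542 × 1.0798 ≈ 2.745 μg/mL.
Steady-state trough Cmin,ss = Cmax,ss·f ≈ 2.745 × 0.0739 ≈ 0.203 μg/mL.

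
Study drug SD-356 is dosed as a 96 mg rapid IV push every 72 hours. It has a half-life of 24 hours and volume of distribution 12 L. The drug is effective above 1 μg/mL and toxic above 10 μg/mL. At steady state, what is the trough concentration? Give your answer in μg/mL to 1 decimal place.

1.1 μg/mL

τ = 72 h = 3 half-lives, so f = (1/2)^3 = 0.125.
Accumulation ratio R = 1/(1 − f) = 1/0.875 = 8/7.
Single-dose peak C₀ = D/Vd = 96/12 = 8 μg/mL.
Steady-state peak Cmax,ss = C₀·R = 8 × 8/7 ≈ 9.143 μg/mL.
Steady-state trough Cmin,ss = Cmax,ss·f ≈ 9.143 × 0.125 ≈ 1.143 μg/mL.
Trough 1.1 μg/mL vs MEC 1 μg/mL: adequate.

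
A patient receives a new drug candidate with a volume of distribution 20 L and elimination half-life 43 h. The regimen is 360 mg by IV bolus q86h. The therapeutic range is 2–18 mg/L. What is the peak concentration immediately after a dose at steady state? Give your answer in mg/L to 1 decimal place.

τ = 86 h = 2 half-lives, so f = (1/2)^2 = 0.25.
At steady state, R = 1/(1 − 0.25) = 4/3.
Single-dose peak C₀ = D/Vd = 360/20 = 18 mg/L.
Steady-state peak Cmax,ss = C₀·R = 18 × 4/3 ≈ 24.000 mg/L.
Peak 24.0 mg/L vs MTC 18 mg/L: exceeds toxic threshold.

24.0 mg/L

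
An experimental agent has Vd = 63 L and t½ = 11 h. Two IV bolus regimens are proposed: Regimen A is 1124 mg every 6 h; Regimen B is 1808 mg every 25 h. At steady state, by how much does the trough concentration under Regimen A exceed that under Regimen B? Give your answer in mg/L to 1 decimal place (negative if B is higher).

31.3 mg/L

Regimen A: f = (1/2)^(6/11) ≈ 0.6852; Cmin,ss = (1124/63)·f/(1−f) ≈ 38.834 mg/L.
Regimen B: f = (1/2)^(25/11) ≈ 0.2069; Cmin,ss = (1808/63)·f/(1−f) ≈ 7.487 mg/L.
Difference ≈ 38.834 − 7.487 ≈ 31.347 mg/L.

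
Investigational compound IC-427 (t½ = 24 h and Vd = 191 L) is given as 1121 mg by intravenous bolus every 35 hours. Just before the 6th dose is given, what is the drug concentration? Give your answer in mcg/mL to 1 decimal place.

3.3 mcg/mL

f = (1/2)^(τ/t½) = (1/2)^(35/24) ≈ 0.3639.
C₀ = D/Vd = 1121/191 ≈ 5.869 mcg/mL.
Before the 6th dose, 5 doses have been given. Superposition: Cmin = C₀·(f + f² + … + f^5).
≈ 5.869 × (0.3639 + 0.1324 + 0.0482 + 0.0175 + 0.0064) ≈ 5.869 × 0.5684 ≈ 3.336 mcg/mL.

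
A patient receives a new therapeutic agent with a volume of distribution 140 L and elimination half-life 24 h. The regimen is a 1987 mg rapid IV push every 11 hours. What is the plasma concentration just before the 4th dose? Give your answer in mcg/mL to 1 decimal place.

f = (1/2)^(τ/t½) = (1/2)^(11/24) ≈ 0.7278.
C₀ = D/Vd = 1987/140 ≈ 14.193 mcg/mL.
Before the 4th dose, 3 doses have been given. Superposition: Cmin = C₀·(f + f² + … + f^3).
≈ 14.193 × (0.7278 + 0.5297 + 0.3855) ≈ 14.193 × 1.6430 ≈ 23.319 mcg/mL.

23.3 mcg/mL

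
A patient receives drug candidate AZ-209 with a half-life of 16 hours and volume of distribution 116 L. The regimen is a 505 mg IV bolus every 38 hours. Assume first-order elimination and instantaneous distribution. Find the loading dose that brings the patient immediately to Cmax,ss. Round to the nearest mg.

f = (1/2)^(38/16) ≈ 0.192776; accumulation ratio R = 1/(1−f) ≈ 1.23881.
Loading dose to hit Cmax,ss on first dose: D_load = D_maint·R ≈ 505 × 1.23881 ≈ 625.60 mg.

626 mg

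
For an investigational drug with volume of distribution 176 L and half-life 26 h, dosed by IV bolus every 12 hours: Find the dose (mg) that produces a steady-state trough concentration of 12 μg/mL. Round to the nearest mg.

796 mg

τ/t½ = 12/26 ≈ 0.46154, so f = (1/2)^(12/26) ≈ 0.726211.
Cmin,ss = (D/Vd)·f/(1−f), so D = Cmin,ss·Vd·(1−f)/f.
D = 12 × 176 × (1−f)/f ≈ 12 × 176 × 0.37701 ≈ 796.25 mg.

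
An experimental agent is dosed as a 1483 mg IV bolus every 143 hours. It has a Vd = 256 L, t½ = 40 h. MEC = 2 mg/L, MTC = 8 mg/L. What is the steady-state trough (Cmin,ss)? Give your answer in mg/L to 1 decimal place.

k = ln2/t½ = ln2/40 ≈ 0.017329 h⁻¹; fraction remaining f = e^(−kτ) = e^(−0.017329×143) ≈ 0.0839.
Each bolus raises the concentration by D/Vd = 1483/256 ≈ 5.793 mg/L.
Steady-state trough Cmin,ss = C₀·f/(1−f) ≈ 5.793 × 0.0839/0.9161 ≈ 0.531 mg/L.
Trough 0.5 mg/L vs MEC 2 mg/L: subtherapeutic.

0.5 mg/L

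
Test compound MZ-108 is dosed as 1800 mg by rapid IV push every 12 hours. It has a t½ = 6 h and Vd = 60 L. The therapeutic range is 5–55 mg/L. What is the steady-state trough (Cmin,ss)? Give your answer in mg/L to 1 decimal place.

10.0 mg/L

The dosing interval is 2 half-lives, so f = 2^(−2) = 0.25.
At steady state, R = 1/(1 − 0.25) = 4/3.
Single-dose peak C₀ = D/Vd = 1800/60 = 30 mg/L.
Steady-state peak Cmax,ss = C₀·R = 30 × 4/3 ≈ 40.000 mg/L.
Steady-state trough Cmin,ss = Cmax,ss·f ≈ 40.000 × 0.25 ≈ 10.000 mg/L.
Trough 10.0 mg/L vs MEC 5 mg/L: adequate.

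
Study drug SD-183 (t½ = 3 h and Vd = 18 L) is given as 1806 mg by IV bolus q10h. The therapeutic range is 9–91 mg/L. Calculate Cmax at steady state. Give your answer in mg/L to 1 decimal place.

k = ln2/t½ = ln2/3 ≈ 0.231049 h⁻¹; fraction remaining f = e^(−kτ) = e^(−0.231049×10) ≈ 0.0992.
Accumulation ratio R = 1/(1 − f) ≈ 1/0.9008 ≈ 1.1101.
Single-dose peak C₀ = D/Vd = 1806/18 ≈ 100.333 mg/L.
Steady-state peak Cmax,ss = C₀·R ≈ 100.333 × 1.1101 ≈ 111.380 mg/L.
Peak 111.4 mg/L vs MTC 91 mg/L: exceeds toxic threshold.

111.4 mg/L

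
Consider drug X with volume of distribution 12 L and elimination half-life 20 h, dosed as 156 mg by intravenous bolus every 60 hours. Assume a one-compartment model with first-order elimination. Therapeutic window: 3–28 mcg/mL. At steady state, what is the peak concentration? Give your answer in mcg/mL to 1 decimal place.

The dosing interval is 3 half-lives, so f = 2^(−3) = 0.125.
At steady state, R = 1/(1 − 0.125) = 8/7.
Single-dose peak C₀ = D/Vd = 156/12 = 13 mcg/mL.
Steady-state peak Cmax,ss = C₀·R = 13 × 8/7 ≈ 14.857 mcg/mL.
Peak 14.9 mcg/mL vs MTC 28 mcg/mL: below toxic threshold.

14.9 mcg/mL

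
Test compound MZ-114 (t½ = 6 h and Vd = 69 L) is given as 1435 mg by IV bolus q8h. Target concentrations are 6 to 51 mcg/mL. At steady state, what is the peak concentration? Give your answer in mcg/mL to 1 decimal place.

Over one 8-h interval, 8/6 ≈ 1.3333 half-lives elapse, leaving f ≈ 0.3969 of each dose.
At steady state, accumulation factor R = 1/(1 − e^(−kτ)) ≈ 1.6581.
Single-dose peak C₀ = D/Vd = 1435/69 ≈ 20.797 mcg/mL.
Steady-state peak Cmax,ss = C₀·R ≈ 20.797 × 1.6581 ≈ 34.484 mcg/mL.
Peak 34.5 mcg/mL vs MTC 51 mcg/mL: below toxic threshold.

34.5 mcg/mL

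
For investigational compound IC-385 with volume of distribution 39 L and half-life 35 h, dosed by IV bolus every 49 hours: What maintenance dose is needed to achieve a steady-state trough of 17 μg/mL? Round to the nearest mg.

1087 mg

τ/t½ = 49/35 ≈ 1.4, so f = (1/2)^(49/35) ≈ 0.378929.
Cmin,ss = (D/Vd)·f/(1−f), so D = Cmin,ss·Vd·(1−f)/f.
D = 17 × 39 × (1−f)/f ≈ 17 × 39 × 1.63902 ≈ 1086.67 mg.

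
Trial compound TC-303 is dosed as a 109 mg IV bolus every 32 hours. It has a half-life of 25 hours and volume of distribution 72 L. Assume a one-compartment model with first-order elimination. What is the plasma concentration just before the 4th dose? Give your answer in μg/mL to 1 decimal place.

f = (1/2)^(τ/t½) = (1/2)^(32/25) ≈ 0.4118.
C₀ = D/Vd = 109/72 ≈ 1.514 μg/mL.
Before the 4th dose, 3 doses have been given. Superposition: Cmin = C₀·(f + f² + … + f^3).
≈ 1.514 × (0.4118 + 0.1696 + 0.0698) ≈ 1.514 × 0.6512 ≈ 0.986 μg/mL.

1.0 μg/mL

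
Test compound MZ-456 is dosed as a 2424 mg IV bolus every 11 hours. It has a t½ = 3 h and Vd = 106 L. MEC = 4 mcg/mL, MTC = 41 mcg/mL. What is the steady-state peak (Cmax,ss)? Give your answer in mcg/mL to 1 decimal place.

24.8 mcg/mL

k = ln2/t½ = ln2/3 ≈ 0.231049 h⁻¹; fraction remaining f = e^(−kτ) = e^(−0.231049×11) ≈ 0.0787.
Accumulation ratio R = 1/(1 − f) ≈ 1/0.9213 ≈ 1.0854.
Single-dose peak C₀ = D/Vd = 2424/106 ≈ 22.868 mcg/mL.
Steady-state peak Cmax,ss = C₀·R ≈ 22.868 × 1.0854 ≈ 24.821 mcg/mL.
Peak 24.8 mcg/mL vs MTC 41 mcg/mL: below toxic threshold.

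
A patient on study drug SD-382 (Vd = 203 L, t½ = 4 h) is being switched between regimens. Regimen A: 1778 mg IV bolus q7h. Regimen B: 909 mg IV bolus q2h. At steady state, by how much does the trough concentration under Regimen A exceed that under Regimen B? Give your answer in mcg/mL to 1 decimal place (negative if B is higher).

Regimen A: f = (1/2)^(7/4) ≈ 0.2973; Cmin,ss = (1778/203)·f/(1−f) ≈ 3.706 mcg/mL.
Regimen B: f = (1/2)^(2/4) ≈ 0.7071; Cmin,ss = (909/203)·f/(1−f) ≈ 10.810 mcg/mL.
Difference ≈ 3.706 − 10.810 ≈ -7.104 mcg/mL.

-7.1 mcg/mL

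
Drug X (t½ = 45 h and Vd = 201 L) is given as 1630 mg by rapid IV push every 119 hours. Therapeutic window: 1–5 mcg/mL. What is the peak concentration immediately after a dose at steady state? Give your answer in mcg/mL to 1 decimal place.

9.7 mcg/mL

k = ln2/t½ = ln2/45 ≈ 0.015403 h⁻¹; fraction remaining f = e^(−kτ) = e^(−0.015403×119) ≈ 0.1599.
At steady state, accumulation factor R = 1/(1 − e^(−kτ)) ≈ 1.1903.
Single-dose peak C₀ = D/Vd = 1630/201 ≈ 8.109 mcg/mL.
Steady-state peak Cmax,ss = C₀·R ≈ 8.109 × 1.1903 ≈ 9.652 mcg/mL.
Peak 9.7 mcg/mL vs MTC 5 mcg/mL: exceeds toxic threshold.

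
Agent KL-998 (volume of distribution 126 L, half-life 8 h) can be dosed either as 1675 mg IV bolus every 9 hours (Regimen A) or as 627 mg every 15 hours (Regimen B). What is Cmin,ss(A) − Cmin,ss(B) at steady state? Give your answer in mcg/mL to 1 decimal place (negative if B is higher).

Regimen A: f = (1/2)^(9/8) ≈ 0.4585; Cmin,ss = (1675/126)·f/(1−f) ≈ 11.256 mcg/mL.
Regimen B: f = (1/2)^(15/8) ≈ 0.2726; Cmin,ss = (627/126)·f/(1−f) ≈ 1.865 mcg/mL.
Difference ≈ 11.256 − 1.865 ≈ 9.391 mcg/mL.

9.4 mcg/mL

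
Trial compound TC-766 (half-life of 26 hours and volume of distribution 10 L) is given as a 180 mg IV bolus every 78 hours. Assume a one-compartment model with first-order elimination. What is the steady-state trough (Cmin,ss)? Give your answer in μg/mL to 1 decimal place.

The dosing interval is 3 half-lives, so f = 2^(−3) = 0.125.
At steady state, R = 1/(1 − 0.125) = 8/7.
Single-dose peak C₀ = D/Vd = 180/10 = 18 μg/mL.
Steady-state peak Cmax,ss = C₀·R = 18 × 8/7 ≈ 20.571 μg/mL.
Steady-state trough Cmin,ss = Cmax,ss·f ≈ 20.571 × 0.125 ≈ 2.571 μg/mL.

2.6 μg/mL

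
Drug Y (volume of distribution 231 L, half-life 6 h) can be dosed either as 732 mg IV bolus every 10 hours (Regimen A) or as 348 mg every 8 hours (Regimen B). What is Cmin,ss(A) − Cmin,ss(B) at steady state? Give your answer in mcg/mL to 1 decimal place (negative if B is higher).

0.5 mcg/mL

Regimen A: f = (1/2)^(10/6) ≈ 0.3150; Cmin,ss = (732/231)·f/(1−f) ≈ 1.457 mcg/mL.
Regimen B: f = (1/2)^(8/6) ≈ 0.3969; Cmin,ss = (348/231)·f/(1−f) ≈ 0.991 mcg/mL.
Difference ≈ 1.457 − 0.991 ≈ 0.466 mcg/mL.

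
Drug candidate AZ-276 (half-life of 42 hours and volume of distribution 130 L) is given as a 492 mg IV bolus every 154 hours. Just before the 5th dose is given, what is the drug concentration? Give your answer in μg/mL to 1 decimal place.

f = (1/2)^(τ/t½) = (1/2)^(154/42) ≈ 0.0787.
C₀ = D/Vd = 492/130 ≈ 3.785 μg/mL.
Before the 5th dose, 4 doses have been given. Superposition: Cmin = C₀·(f + f² + … + f^4).
≈ 3.785 × (0.0787 + 0.0062 + 0.0005 + 0.0000) ≈ 3.785 × 0.0854 ≈ 0.323 μg/mL.

0.3 μg/mL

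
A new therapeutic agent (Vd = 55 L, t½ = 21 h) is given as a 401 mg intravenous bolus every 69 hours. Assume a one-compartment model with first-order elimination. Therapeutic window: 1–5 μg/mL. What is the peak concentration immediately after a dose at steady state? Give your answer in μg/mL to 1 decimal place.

8.1 μg/mL

Over one 69-h interval, 69/21 ≈ 3.2857 half-lives elapse, leaving f ≈ 0.1025 of each dose.
At steady state, accumulation factor R = 1/(1 − e^(−kτ)) ≈ 1.1142.
Each bolus raises the concentration by D/Vd = 401/55 ≈ 7.291 μg/mL.
Cmax,ss = C₀/(1 − f) ≈ 7.291/0.8975 ≈ 8.124 μg/mL.
Peak 8.1 μg/mL vs MTC 5 μg/mL: exceeds toxic threshold.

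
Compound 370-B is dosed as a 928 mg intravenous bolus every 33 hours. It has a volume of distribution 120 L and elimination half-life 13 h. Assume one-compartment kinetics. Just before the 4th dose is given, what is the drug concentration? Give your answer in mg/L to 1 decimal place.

f = (1/2)^(τ/t½) = (1/2)^(33/13) ≈ 0.1721.
C₀ = D/Vd = 928/120 ≈ 7.733 mg/L.
Before the 4th dose, 3 doses have been given. Superposition: Cmin = C₀·(f + f² + … + f^3).
≈ 7.733 × (0.1721 + 0.0296 + 0.0051) ≈ 7.733 × 0.2068 ≈ 1.599 mg/L.

1.6 mg/L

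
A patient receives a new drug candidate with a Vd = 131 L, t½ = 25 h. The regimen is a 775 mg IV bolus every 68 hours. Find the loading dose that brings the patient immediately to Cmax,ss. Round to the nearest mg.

f = (1/2)^(68/25) ≈ 0.151774; accumulation ratio R = 1/(1−f) ≈ 1.17893.
Loading dose to hit Cmax,ss on first dose: D_load = D_maint·R ≈ 775 × 1.17893 ≈ 913.67 mg.

914 mg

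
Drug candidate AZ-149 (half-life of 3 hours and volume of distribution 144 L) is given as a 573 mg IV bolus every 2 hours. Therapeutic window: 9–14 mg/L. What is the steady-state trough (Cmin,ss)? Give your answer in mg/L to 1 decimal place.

6.8 mg/L

Over one 2-h interval, 2/3 ≈ 0.66667 half-lives elapse, leaving f ≈ 0.6300 of each dose.
At steady state, accumulation factor R = 1/(1 − e^(−kτ)) ≈ 2.7027.
Each bolus raises the concentration by D/Vd = 573/144 ≈ 3.979 mg/L.
Cmax,ss = C₀/(1 − f) ≈ 3.979/0.3700 ≈ 10.754 mg/L.
One interval later, Cmin,ss = Cmax,ss·e^(−kτ) ≈ 10.754 × 0.6300 ≈ 6.775 mg/L.
Trough 6.8 mg/L vs MEC 9 mg/L: subtherapeutic.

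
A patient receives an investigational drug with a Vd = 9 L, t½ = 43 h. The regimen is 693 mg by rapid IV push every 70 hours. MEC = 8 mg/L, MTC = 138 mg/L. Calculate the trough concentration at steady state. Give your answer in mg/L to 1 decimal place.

Over one 70-h interval, 70/43 ≈ 1.6279 half-lives elapse, leaving f ≈ 0.3236 of each dose.
Accumulation ratio R = 1/(1 − f) ≈ 1/0.6764 ≈ 1.4784.
Single-dose peak C₀ = D/Vd = 693/9 ≈ 77.000 mg/L.
Cmax,ss = C₀/(1 − f) ≈ 77.000/0.6764 ≈ 113.838 mg/L.
Steady-state trough Cmin,ss = Cmax,ss·f ≈ 113.838 × 0.3236 ≈ 36.838 mg/L.
Trough 36.8 mg/L vs MEC 8 mg/L: adequate.

36.8 mg/L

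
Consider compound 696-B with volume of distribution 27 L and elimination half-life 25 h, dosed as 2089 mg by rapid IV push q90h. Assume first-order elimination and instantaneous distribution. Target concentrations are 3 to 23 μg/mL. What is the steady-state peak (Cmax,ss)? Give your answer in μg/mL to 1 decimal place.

84.3 μg/mL

Over one 90-h interval, 90/25 ≈ 3.6 half-lives elapse, leaving f ≈ 0.0825 of each dose.
Accumulation ratio R = 1/(1 − f) ≈ 1/0.9175 ≈ 1.0899.
Single-dose peak C₀ = D/Vd = 2089/27 ≈ 77.370 μg/mL.
Steady-state peak Cmax,ss = C₀·R ≈ 77.370 × 1.0899 ≈ 84.326 μg/mL.
Peak 84.3 μg/mL vs MTC 23 μg/mL: exceeds toxic threshold.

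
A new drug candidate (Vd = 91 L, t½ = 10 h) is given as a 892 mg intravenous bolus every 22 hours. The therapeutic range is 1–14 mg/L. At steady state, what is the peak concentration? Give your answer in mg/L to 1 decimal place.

12.5 mg/L

Over one 22-h interval, 22/10 ≈ 2.2 half-lives elapse, leaving f ≈ 0.2176 of each dose.
Accumulation ratio R = 1/(1 − f) ≈ 1/0.7824 ≈ 1.2781.
Each bolus raises the concentration by D/Vd = 892/91 ≈ 9.802 mg/L.
Steady-state peak Cmax,ss = C₀·R ≈ 9.802 × 1.2781 ≈ 12.528 mg/L.
Peak 12.5 mg/L vs MTC 14 mg/L: below toxic threshold.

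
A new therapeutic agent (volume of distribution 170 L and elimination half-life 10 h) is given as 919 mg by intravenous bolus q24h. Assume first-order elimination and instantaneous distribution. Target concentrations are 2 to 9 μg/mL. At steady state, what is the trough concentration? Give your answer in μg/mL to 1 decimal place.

1.3 μg/mL

Over one 24-h interval, 24/10 ≈ 2.4 half-lives elapse, leaving f ≈ 0.1895 of each dose.
Accumulation ratio R = 1/(1 − f) ≈ 1/0.8105 ≈ 1.2338.
Single-dose peak C₀ = D/Vd = 919/170 ≈ 5.406 μg/mL.
Steady-state peak Cmax,ss = C₀·R ≈ 5.406 × 1.2338 ≈ 6.670 μg/mL.
One interval later, Cmin,ss = Cmax,ss·e^(−kτ) ≈ 6.670 × 0.1895 ≈ 1.264 μg/mL.
Trough 1.3 μg/mL vs MEC 2 μg/mL: subtherapeutic.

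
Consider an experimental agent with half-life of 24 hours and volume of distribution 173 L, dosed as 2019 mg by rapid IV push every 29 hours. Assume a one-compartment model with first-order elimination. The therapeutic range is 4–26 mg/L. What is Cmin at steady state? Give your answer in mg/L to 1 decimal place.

8.9 mg/L

τ/t½ = 29/24 ≈ 1.2083, so fraction remaining f = (1/2)^(29/24) ≈ 0.4328.
Accumulation ratio R = 1/(1 − f) ≈ 1/0.5672 ≈ 1.7630.
Single-dose peak C₀ = D/Vd = 2019/173 ≈ 11.671 mg/L.
Cmax,ss = C₀/(1 − f) ≈ 11.671/0.5672 ≈ 20.577 mg/L.
Steady-state trough Cmin,ss = Cmax,ss·f ≈ 20.577 × 0.4328 ≈ 8.906 mg/L.
Trough 8.9 mg/L vs MEC 4 mg/L: adequate.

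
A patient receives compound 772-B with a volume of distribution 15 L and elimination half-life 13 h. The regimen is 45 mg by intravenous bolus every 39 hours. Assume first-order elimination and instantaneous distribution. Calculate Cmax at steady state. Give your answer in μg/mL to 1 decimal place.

3.4 μg/mL

The dosing interval is 3 half-lives, so f = 2^(−3) = 0.125.
Accumulation ratio R = 1/(1 − f) = 1/0.875 = 8/7.
Single-dose peak C₀ = D/Vd = 45/15 = 3 μg/mL.
Steady-state peak Cmax,ss = C₀·R = 3 × 8/7 ≈ 3.429 μg/mL.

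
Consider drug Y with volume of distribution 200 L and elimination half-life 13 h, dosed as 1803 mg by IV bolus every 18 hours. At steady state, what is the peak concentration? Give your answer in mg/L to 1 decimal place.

k = ln2/t½ = ln2/13 ≈ 0.053319 h⁻¹; fraction remaining f = e^(−kτ) = e^(−0.053319×18) ≈ 0.3830.
Accumulation ratio R = 1/(1 − f) ≈ 1/0.6170 ≈ 1.6207.
Single-dose peak C₀ = D/Vd = 1803/200 ≈ 9.015 mg/L.
Steady-state peak Cmax,ss = C₀·R ≈ 9.015 × 1.6207 ≈ 14.611 mg/L.

14.6 mg/L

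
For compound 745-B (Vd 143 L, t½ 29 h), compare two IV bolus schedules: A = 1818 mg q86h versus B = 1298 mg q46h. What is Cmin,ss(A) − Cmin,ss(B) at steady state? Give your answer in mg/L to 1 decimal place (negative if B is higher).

Regimen A: f = (1/2)^(86/29) ≈ 0.1280; Cmin,ss = (1818/143)·f/(1−f) ≈ 1.866 mg/L.
Regimen B: f = (1/2)^(46/29) ≈ 0.3330; Cmin,ss = (1298/143)·f/(1−f) ≈ 4.532 mg/L.
Difference ≈ 1.866 − 4.532 ≈ -2.666 mg/L.

-2.7 mg/L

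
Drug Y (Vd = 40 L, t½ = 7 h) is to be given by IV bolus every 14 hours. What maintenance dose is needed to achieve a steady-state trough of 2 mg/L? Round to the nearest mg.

240 mg

τ/t½ = 14/7 ≈ 2, so f = (1/2)^(14/7) ≈ 0.250000.
Cmin,ss = (D/Vd)·f/(1−f), so D = Cmin,ss·Vd·(1−f)/f.
D = 2 × 40 × (1−f)/f ≈ 2 × 40 × 3.00000 ≈ 240.00 mg.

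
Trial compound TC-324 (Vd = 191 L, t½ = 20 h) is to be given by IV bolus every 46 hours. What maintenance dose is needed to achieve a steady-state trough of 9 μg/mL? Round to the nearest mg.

τ/t½ = 46/20 ≈ 2.3, so f = (1/2)^(46/20) ≈ 0.203063.
Cmin,ss = (D/Vd)·f/(1−f), so D = Cmin,ss·Vd·(1−f)/f.
D = 9 × 191 × (1−f)/f ≈ 9 × 191 × 3.92458 ≈ 6746.35 mg.

6746 mg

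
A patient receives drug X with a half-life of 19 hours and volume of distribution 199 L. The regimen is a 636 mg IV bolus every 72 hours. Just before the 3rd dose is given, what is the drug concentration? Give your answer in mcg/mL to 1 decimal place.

0.2 mcg/mL

f = (1/2)^(τ/t½) = (1/2)^(72/19) ≈ 0.0723.
C₀ = D/Vd = 636/199 ≈ 3.196 mcg/mL.
Before the 3rd dose, 2 doses have been given. Superposition: Cmin = C₀·(f + f²).
≈ 3.196 × (0.0723 + 0.0052) ≈ 3.196 × 0.0775 ≈ 0.248 mcg/mL.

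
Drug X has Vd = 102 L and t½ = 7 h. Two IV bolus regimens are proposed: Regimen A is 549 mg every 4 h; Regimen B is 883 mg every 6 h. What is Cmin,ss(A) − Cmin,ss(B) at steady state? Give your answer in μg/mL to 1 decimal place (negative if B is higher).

0.4 μg/mL

Regimen A: f = (1/2)^(4/7) ≈ 0.6730; Cmin,ss = (549/102)·f/(1−f) ≈ 11.077 μg/mL.
Regimen B: f = (1/2)^(6/7) ≈ 0.5520; Cmin,ss = (883/102)·f/(1−f) ≈ 10.666 μg/mL.
Difference ≈ 11.077 − 10.666 ≈ 0.411 μg/mL.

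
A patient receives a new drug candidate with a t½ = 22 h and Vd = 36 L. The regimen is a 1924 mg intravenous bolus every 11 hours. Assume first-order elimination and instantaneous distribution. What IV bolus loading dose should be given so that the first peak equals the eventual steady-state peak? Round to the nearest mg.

f = (1/2)^(11/22) ≈ 0.707107; accumulation ratio R = 1/(1−f) ≈ 3.41422.
Loading dose to hit Cmax,ss on first dose: D_load = D_maint·R ≈ 1924 × 3.41422 ≈ 6568.96 mg.

6569 mg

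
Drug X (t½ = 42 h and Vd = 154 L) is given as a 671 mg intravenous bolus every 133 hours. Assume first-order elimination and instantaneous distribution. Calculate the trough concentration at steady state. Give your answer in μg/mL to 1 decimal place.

0.5 μg/mL

Over one 133-h interval, 133/42 ≈ 3.1667 half-lives elapse, leaving f ≈ 0.1114 of each dose.
At steady state, accumulation factor R = 1/(1 − e^(−kτ)) ≈ 1.1254.
Single-dose peak C₀ = D/Vd = 671/154 ≈ 4.357 μg/mL.
Steady-state peak Cmax,ss = C₀·R ≈ 4.357 × 1.1254 ≈ 4.903 μg/mL.
One interval later, Cmin,ss = Cmax,ss·e^(−kτ) ≈ 4.903 × 0.1114 ≈ 0.546 μg/mL.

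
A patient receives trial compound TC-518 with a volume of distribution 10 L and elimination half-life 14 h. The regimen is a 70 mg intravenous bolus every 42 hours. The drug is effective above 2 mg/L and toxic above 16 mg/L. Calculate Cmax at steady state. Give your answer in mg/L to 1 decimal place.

8.0 mg/L

τ = 42 h = 3 half-lives, so f = (1/2)^3 = 0.125.
Accumulation ratio R = 1/(1 − f) = 1/0.875 = 8/7.
Single-dose peak C₀ = D/Vd = 70/10 = 7 mg/L.
Steady-state peak Cmax,ss = C₀·R = 7 × 8/7 ≈ 8.000 mg/L.
Peak 8.0 mg/L vs MTC 16 mg/L: below toxic threshold.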